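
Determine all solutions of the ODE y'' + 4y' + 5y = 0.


Characteristic equation: r² + 4r + 5 = 0.
Discriminant is negative; roots r = -2 ± 1i (complex conjugate pair).
General solution uses e^(α x)(C₁ cos(β x) + C₂ sin(β x)): y = e^(-2x)(C₁cos(x) + C₂sin(x)).


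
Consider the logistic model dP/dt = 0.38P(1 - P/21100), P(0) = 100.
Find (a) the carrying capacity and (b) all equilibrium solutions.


Logistic ODE dP/dt = 0.38P(1 - P/21100) has equilibria where dP/dt = 0, i.e. P = 0 or P = 21100.
The coefficient (1 - P/K) = 0 when P = K, identifying K = 21100 as the carrying capacity.
(a) K = 21100; (b) equilibria P = 0 and P = 21100.


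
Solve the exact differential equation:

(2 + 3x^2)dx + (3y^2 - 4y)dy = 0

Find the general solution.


Check exactness: ∂M/∂y = 0 and ∂N/∂x = 0; equal, so the equation is exact.
Integrate M with respect to x (treating y as constant): ∫M dx = 2x + x^3 + h(y).
Differentiate w.r.t. y and set equal to N: the x-dependent terms already match, leaving h'(y) = 3y^2 - 4y. Integrate: h(y) = y^3 - 2y^2.
So F(x,y) = y^3 + 2x + x^3 - 2y^2.
General solution: y^3 + 2x + x^3 - 2y^2 = C.


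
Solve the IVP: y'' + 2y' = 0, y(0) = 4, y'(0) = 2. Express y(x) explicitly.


Characteristic roots of r² + 2r = 0 are -2, 0.
General solution y = c₁ e^(-2x) + c₂.
Apply y(0) = 4: c₁ + c₂ = 4. Apply y'(0) = 2: -2 c₁ + 0 c₂ = 2.
Solve: c₁ = -1, c₂ = 5.
Particular solution: y = -e^(-2x) + 5.


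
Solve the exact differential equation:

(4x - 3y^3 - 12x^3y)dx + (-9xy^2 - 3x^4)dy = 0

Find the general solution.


Check exactness: ∂M/∂y = -9y^2 - 12x^3 and ∂N/∂x = -9y^2 - 12x^3; equal, so the equation is exact.
Integrate M with respect to x (treating y as constant): ∫M dx = 2x^2 - 3xy^3 - 3x^4y + h(y).
Differentiate w.r.t. y and set equal to N: all terms match, so h'(y) = 0 and h is a constant absorbed into C.
General solution: 2x^2 - 3xy^3 - 3x^4y = C.


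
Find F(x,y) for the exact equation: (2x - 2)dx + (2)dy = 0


Check exactness: ∂M/∂y = 0 and ∂N/∂x = 0; equal, so the equation is exact.
Integrate M with respect to x (treating y as constant): ∫M dx = x^2 - 2x + h(y).
Differentiate w.r.t. y and set equal to N: the x-dependent terms already match, leaving h'(y) = 2. Integrate: h(y) = 2y.
So F(x,y) = x^2 - 2x + 2y.
General solution: x^2 - 2x + 2y = C.


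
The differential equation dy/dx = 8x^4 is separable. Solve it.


Integrate both sides with respect to x: y = ∫ 8x^4 dx = (8/5)x^5 + C.


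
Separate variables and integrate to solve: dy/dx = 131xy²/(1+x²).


Separate: dy/y² = 131x/(1+x²) dx.
Integrate LHS: ∫ dy/y² = -1/y.
Integrate RHS via u = 1+x²: (131/2)ln(1+x²) + C.
Result: -1/y = (131/2)ln(1+x²) + C.


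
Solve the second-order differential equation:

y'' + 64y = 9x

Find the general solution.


Homogeneous: r² + 64 = 0 ⇒ r = ±8i, y_h = C₁cos(8x) + C₂sin(8x).
Polynomial forcing; try y_p = Ax + B. Then y_p'' + 64 y_p = 64(Ax + B) = 9x, so B = 0 and A = 9/64.
General solution: y = C₁cos(8x) + C₂sin(8x) + (9/64)x.


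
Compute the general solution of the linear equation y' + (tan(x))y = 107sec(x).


P(x) = tan(x) ⇒ μ = e^(∫tan(x)dx) = sec(x).
(sec(x) y)' = 107sec²(x) ⇒ sec(x) y = 107tan(x) + C.
Multiply by cos(x): y = 107sin(x) + C·cos(x).


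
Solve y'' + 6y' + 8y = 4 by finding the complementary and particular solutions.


Characteristic roots of r² + 6r + 8 = 0 are -4, -2.
y_h = C₁e^(-4x) + C₂e^(-2x).
Constant forcing; try y_p = A. Then 8A = 4 ⇒ A = 1/2.
General solution: y = C₁e^(-4x) + C₂e^(-2x) + 1/2.


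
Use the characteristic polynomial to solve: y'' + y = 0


Characteristic equation: r² + 1 = 0.
Discriminant is negative; roots r = 0 ± 1i (complex conjugate pair).
General solution uses e^(α x)(C₁ cos(β x) + C₂ sin(β x)): y = C₁cos(x) + C₂sin(x).


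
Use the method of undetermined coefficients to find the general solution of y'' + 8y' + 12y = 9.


Characteristic roots of r² + 8r + 12 = 0 are -2, -6.
y_h = C₁e^(-2x) + C₂e^(-6x).
Constant forcing; try y_p = A. Then 12A = 9 ⇒ A = 3/4.
General solution: y = C₁e^(-2x) + C₂e^(-6x) + 3/4.


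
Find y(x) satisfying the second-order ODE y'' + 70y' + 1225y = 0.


Characteristic equation: r² + 70r + 1225 = 0, i.e. (r + 35)² = 0.
Repeated root r = -35; include an x factor for the second linearly independent solution.
General solution: y = (C₁ + C₂x)e^(-35x).


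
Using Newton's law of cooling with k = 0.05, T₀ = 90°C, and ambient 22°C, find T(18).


Newton's law: dT/dt = -k(T - T_a) has solution T(t) = T_a + (T₀ - T_a)e^(-kt).
Plug in T_a = 22, T₀ = 90, k = 0.05, t = 18: T(18) = 22 + (68)e^(-0.90) ≈ 49.6°C.


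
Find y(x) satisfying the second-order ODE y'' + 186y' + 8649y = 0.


Characteristic equation: r² + 186r + 8649 = 0, i.e. (r + 93)² = 0.
Repeated root r = -93; include an x factor for the second linearly independent solution.
General solution: y = (C₁ + C₂x)e^(-93x).


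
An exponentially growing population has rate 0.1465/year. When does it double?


Exponential growth: P(t) = P₀ e^(0.1465t). Set P(t)/P₀ = 2: e^(0.1465t) = 2.
Solve: t = ln(2)/0.1465 ≈ 4.73 years.


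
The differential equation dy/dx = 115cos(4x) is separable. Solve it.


g(y) = 1, so integrate directly: y = ∫ 115cos(4x) dx = (115/4)sin(4x) + C.


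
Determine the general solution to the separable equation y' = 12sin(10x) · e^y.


Separate: e^(-y) dy = 12sin(10x) dx.
Integrate: -e^(-y) = -(6/5)cos(10x) + C₀.
Rearrange: e^(-y) = (6/5)cos(10x) + C.


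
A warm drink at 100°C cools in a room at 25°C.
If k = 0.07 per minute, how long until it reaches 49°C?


From T(t) = T_a + (T₀ - T_a)e^(-kt), set T(t) = 49:
(49 - 25) / (100 - 25) = e^(-0.07t), so t = -ln(0.320)/0.07 ≈ 16.3 minutes.


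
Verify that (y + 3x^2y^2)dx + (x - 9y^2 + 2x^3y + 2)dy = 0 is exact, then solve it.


Check exactness: ∂M/∂y = 1 + 6x^2y and ∂N/∂x = 1 + 6x^2y; equal, so the equation is exact.
Integrate M with respect to x (treating y as constant): ∫M dx = xy + x^3y^2 + h(y).
Differentiate w.r.t. y and set equal to N: the x-dependent terms already match, leaving h'(y) = -9y^2 + 2. Integrate: h(y) = -3y^3 + 2y.
So F(x,y) = xy - 3y^3 + x^3y^2 + 2y.
General solution: xy - 3y^3 + x^3y^2 + 2y = C.


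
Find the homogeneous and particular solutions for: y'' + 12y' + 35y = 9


Characteristic roots of r² + 12r + 35 = 0 are -7, -5.
y_h = C₁e^(-7x) + C₂e^(-5x).
Constant forcing; try y_p = A. Then 35A = 9 ⇒ A = 9/35.
General solution: y = C₁e^(-7x) + C₂e^(-5x) + 9/35.


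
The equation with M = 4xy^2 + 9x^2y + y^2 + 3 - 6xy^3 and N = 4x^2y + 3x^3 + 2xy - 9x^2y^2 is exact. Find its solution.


Check exactness: ∂M/∂y = 8xy + 9x^2 + 2y - 18xy^2 and ∂N/∂x = 8xy + 9x^2 + 2y - 18xy^2; equal, so the equation is exact.
Integrate M with respect to x (treating y as constant): ∫M dx = 2x^2y^2 + 3x^3y + xy^2 + 3x - 3x^2y^3 + h(y).
Differentiate w.r.t. y and set equal to N: all terms match, so h'(y) = 0 and h is a constant absorbed into C.
General solution: 2x^2y^2 + 3x^3y + xy^2 + 3x - 3x^2y^3 = C.


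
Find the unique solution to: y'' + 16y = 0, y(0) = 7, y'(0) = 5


Characteristic roots of r² + 16 = 0 are ±4i, so y = C₁cos(4x) + C₂sin(4x).
Apply y(0) = 7: C₁ = 7. Differentiate and apply y'(0) = 5: 4·C₂ = 5, so C₂ = 5/4.
Particular solution: y = 7cos(4x) + (5/4)sin(4x).


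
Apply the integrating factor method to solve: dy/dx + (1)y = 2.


P(x) = 1, Q(x) = 2; integrating factor μ = e^(x).
(μ y)' = 2e^(x) ⇒ μ y = 2e^(x) + C.
Divide by μ: y = 2 + Ce^(-x).


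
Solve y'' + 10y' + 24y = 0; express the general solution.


Characteristic equation: r² + 10r + 24 = 0.
Factor: (r + 4)(r + 6) = 0 ⇒ r = -4, -6 (distinct real).
General solution: y = C₁e^(-4x) + C₂e^(-6x).


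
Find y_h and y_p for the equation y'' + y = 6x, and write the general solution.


Homogeneous: r² + 1 = 0 ⇒ r = ±1i, y_h = C₁cos(x) + C₂sin(x).
Polynomial forcing; try y_p = Ax + B. Then y_p'' + 1 y_p = 1(Ax + B) = 6x, so B = 0 and A = 6.
General solution: y = C₁cos(x) + C₂sin(x) + 6x.


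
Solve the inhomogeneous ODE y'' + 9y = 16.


Homogeneous part: r² + 9 = 0 ⇒ r = ±3i, so y_h = C₁cos(3x) + C₂sin(3x).
Try constant y_p = A; plug in: 9A = 16 ⇒ A = 16/9.
General solution: y = C₁cos(3x) + C₂sin(3x) + 16/9.


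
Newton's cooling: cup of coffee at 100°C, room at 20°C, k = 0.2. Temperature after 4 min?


Newton's law: dT/dt = -k(T - T_a) has solution T(t) = T_a + (T₀ - T_a)e^(-kt).
Plug in T_a = 20, T₀ = 100, k = 0.2, t = 4: T(4) = 20 + (80)e^(-0.80) ≈ 55.9°C.


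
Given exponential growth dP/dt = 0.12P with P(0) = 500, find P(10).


The ODE dP/dt = 0.12P has solution P(t) = P(0)e^(0.12t).
Substitute P(0) = 500 and t = 10: P(10) = 500 e^(1.20) ≈ 1660.


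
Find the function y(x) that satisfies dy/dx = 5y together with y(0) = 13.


General solution of y' = 5y is y = Ce^(5x).
Apply y(0) = 13: C = 13.
Particular solution: y = 13e^(5x).


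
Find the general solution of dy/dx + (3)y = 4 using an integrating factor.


P(x) = 3, Q(x) = 4; integrating factor μ = e^(3x).
(μ y)' = 4e^(3x) ⇒ μ y = (4/3)e^(3x) + C.
Divide by μ: y = 4/3 + Ce^(-3x).


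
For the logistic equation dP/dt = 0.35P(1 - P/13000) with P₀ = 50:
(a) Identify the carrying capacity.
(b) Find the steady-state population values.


Logistic ODE dP/dt = 0.35P(1 - P/13000) has equilibria where dP/dt = 0, i.e. P = 0 or P = 13000.
The coefficient (1 - P/K) = 0 when P = K, identifying K = 13000 as the carrying capacity.
(a) K = 13000; (b) equilibria P = 0 and P = 13000.


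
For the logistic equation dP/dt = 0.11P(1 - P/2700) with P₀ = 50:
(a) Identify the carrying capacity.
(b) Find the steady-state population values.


Logistic ODE dP/dt = 0.11P(1 - P/2700) has equilibria where dP/dt = 0, i.e. P = 0 or P = 2700.
The coefficient (1 - P/K) = 0 when P = K, identifying K = 2700 as the carrying capacity.
(a) K = 2700; (b) equilibria P = 0 and P = 2700.


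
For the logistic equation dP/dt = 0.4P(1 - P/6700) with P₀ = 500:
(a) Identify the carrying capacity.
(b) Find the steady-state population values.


Logistic ODE dP/dt = 0.4P(1 - P/6700) has equilibria where dP/dt = 0, i.e. P = 0 or P = 6700.
The coefficient (1 - P/K) = 0 when P = K, identifying K = 6700 as the carrying capacity.
(a) K = 6700; (b) equilibria P = 0 and P = 6700.


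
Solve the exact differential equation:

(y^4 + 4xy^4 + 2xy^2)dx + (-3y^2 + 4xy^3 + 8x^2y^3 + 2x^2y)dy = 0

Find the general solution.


Check exactness: ∂M/∂y = 4y^3 + 16xy^3 + 4xy and ∂N/∂x = 4y^3 + 16xy^3 + 4xy; equal, so the equation is exact.
Integrate M with respect to x (treating y as constant): ∫M dx = xy^4 + 2x^2y^4 + x^2y^2 + h(y).
Differentiate w.r.t. y and set equal to N: the x-dependent terms already match, leaving h'(y) = -3y^2. Integrate: h(y) = -y^3.
So F(x,y) = -y^3 + xy^4 + 2x^2y^4 + x^2y^2.
General solution: -y^3 + xy^4 + 2x^2y^4 + x^2y^2 = C.


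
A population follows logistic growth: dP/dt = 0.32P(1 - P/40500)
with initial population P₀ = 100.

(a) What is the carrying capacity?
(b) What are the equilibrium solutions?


Logistic ODE dP/dt = 0.32P(1 - P/40500) has equilibria where dP/dt = 0, i.e. P = 0 or P = 40500.
The coefficient (1 - P/K) = 0 when P = K, identifying K = 40500 as the carrying capacity.
(a) K = 40500; (b) equilibria P = 0 and P = 40500.


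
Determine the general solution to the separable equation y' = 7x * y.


Separate variables: dy/y = 7x dx.
Integrate: ln|y| = (7/2)x^2 + C₀.
Exponentiate: y = Ce^((7/2)x^2).


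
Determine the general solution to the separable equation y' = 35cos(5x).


g(y) = 1, so integrate directly: y = ∫ 35cos(5x) dx = 7sin(5x) + C.


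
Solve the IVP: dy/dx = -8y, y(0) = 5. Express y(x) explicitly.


General solution of y' = -8y is y = Ce^(-8x).
Apply y(0) = 5: C = 5.
Particular solution: y = 5e^(-8x).


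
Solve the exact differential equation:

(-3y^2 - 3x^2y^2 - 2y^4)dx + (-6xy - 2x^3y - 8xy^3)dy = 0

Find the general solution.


Check exactness: ∂M/∂y = -6y - 6x^2y - 8y^3 and ∂N/∂x = -6y - 6x^2y - 8y^3; equal, so the equation is exact.
Integrate M with respect to x (treating y as constant): ∫M dx = -3xy^2 - x^3y^2 - 2xy^4 + h(y).
Differentiate w.r.t. y and set equal to N: all terms match, so h'(y) = 0 and h is a constant absorbed into C.
General solution: -3xy^2 - x^3y^2 - 2xy^4 = C.


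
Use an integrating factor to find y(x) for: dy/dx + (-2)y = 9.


P(x) = -2 ⇒ μ = e^(-2x).
(μ y)' = 9e^(-2x) ⇒ μ y = -(9/2)e^(-2x) + C.
Divide by μ: y = -9/2 + Ce^(2x).


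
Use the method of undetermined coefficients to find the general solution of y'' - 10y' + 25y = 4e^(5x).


Characteristic polynomial (r - 5)² = 0; repeated root r = 5.
y_h = (C₁ + C₂x)e^(5x). Forcing matches the repeated root (resonance), so try y_p = Ax² e^(5x).
Substitute and solve for A: 2A = 4, so A = 2.
General solution: y = (C₁ + C₂x + 2x²)e^(5x).


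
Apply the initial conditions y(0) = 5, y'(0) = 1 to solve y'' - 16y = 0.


Characteristic roots of r² - 16 = 0 are 4, -4.
General solution y = c₁ e^(4x) + c₂ e^(-4x).
Apply y(0) = 5: c₁ + c₂ = 5. Apply y'(0) = 1: 4 c₁ - 4 c₂ = 1.
Solve: c₁ = 21/8, c₂ = 19/8.
Particular solution: y = (21/8)e^(4x) + (19/8)e^(-4x).


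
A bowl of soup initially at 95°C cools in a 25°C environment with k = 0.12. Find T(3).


Newton's law: dT/dt = -k(T - T_a) has solution T(t) = T_a + (T₀ - T_a)e^(-kt).
Plug in T_a = 25, T₀ = 95, k = 0.12, t = 3: T(3) = 25 + (70)e^(-0.36) ≈ 73.8°C.


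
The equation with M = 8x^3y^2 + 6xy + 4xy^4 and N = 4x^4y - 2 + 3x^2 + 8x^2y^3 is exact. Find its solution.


Check exactness: ∂M/∂y = 16x^3y + 6x + 16xy^3 and ∂N/∂x = 16x^3y + 6x + 16xy^3; equal, so the equation is exact.
Integrate M with respect to x (treating y as constant): ∫M dx = 2x^4y^2 + 3x^2y + 2x^2y^4 + h(y).
Differentiate w.r.t. y and set equal to N: the x-dependent terms already match, leaving h'(y) = -2. Integrate: h(y) = -2y.
So F(x,y) = 2x^4y^2 - 2y + 3x^2y + 2x^2y^4.
General solution: 2x^4y^2 - 2y + 3x^2y + 2x^2y^4 = C.


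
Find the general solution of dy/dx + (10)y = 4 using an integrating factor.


P(x) = 10, Q(x) = 4; integrating factor μ = e^(10x).
(μ y)' = 4e^(10x) ⇒ μ y = (2/5)e^(10x) + C.
Divide by μ: y = 2/5 + Ce^(-10x).


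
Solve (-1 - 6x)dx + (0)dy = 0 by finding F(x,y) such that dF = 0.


Check exactness: ∂M/∂y = 0 and ∂N/∂x = 0; equal, so the equation is exact.
Integrate M with respect to x (treating y as constant): ∫M dx = -x - 3x^2 + h(y).
Differentiate w.r.t. y and set equal to N: all terms match, so h'(y) = 0 and h is a constant absorbed into C.
General solution: -x - 3x^2 = C.


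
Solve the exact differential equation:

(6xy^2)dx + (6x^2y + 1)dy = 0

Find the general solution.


Check exactness: ∂M/∂y = 12xy and ∂N/∂x = 12xy; equal, so the equation is exact.
Integrate M with respect to x (treating y as constant): ∫M dx = 3x^2y^2 + h(y).
Differentiate w.r.t. y and set equal to N: the x-dependent terms already match, leaving h'(y) = 1. Integrate: h(y) = y.
So F(x,y) = 3x^2y^2 + y.
General solution: 3x^2y^2 + y = C.


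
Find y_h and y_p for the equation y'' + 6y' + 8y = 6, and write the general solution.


Characteristic roots of r² + 6r + 8 = 0 are -4, -2.
y_h = C₁e^(-4x) + C₂e^(-2x).
Constant forcing; try y_p = A. Then 8A = 6 ⇒ A = 3/4.
General solution: y = C₁e^(-4x) + C₂e^(-2x) + 3/4.


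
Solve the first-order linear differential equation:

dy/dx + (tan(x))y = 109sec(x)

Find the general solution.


P(x) = tan(x) ⇒ μ = e^(∫tan(x)dx) = sec(x).
(sec(x) y)' = 109sec²(x) ⇒ sec(x) y = 109tan(x) + C.
Multiply by cos(x): y = 109sin(x) + C·cos(x).


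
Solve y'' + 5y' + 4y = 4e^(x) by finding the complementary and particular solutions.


Characteristic roots of r² + 5r + 4 = 0 are -4, -1.
y_h = C₁e^(-4x) + C₂e^(-x).
Forcing exponent 1 is not a characteristic root; try y_p = Ae^(x).
Substitute: A·(1 + (5)·1 + (4)) = A·10 = 4, so A = 2/5.
General solution: y = C₁e^(-4x) + C₂e^(-x) + (2/5)e^(x).


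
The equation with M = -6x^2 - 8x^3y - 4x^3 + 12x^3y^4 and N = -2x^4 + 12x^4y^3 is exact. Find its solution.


Check exactness: ∂M/∂y = -8x^3 + 48x^3y^3 and ∂N/∂x = -8x^3 + 48x^3y^3; equal, so the equation is exact.
Integrate M with respect to x (treating y as constant): ∫M dx = -2x^3 - 2x^4y - x^4 + 3x^4y^4 + h(y).
Differentiate w.r.t. y and set equal to N: all terms match, so h'(y) = 0 and h is a constant absorbed into C.
General solution: -2x^3 - 2x^4y - x^4 + 3x^4y^4 = C.


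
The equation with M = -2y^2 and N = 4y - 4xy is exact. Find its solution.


Check exactness: ∂M/∂y = -4y and ∂N/∂x = -4y; equal, so the equation is exact.
Integrate M with respect to x (treating y as constant): ∫M dx = -2xy^2 + h(y).
Differentiate w.r.t. y and set equal to N: the x-dependent terms already match, leaving h'(y) = 4y. Integrate: h(y) = 2y^2.
So F(x,y) = 2y^2 - 2xy^2.
General solution: 2y^2 - 2xy^2 = C.


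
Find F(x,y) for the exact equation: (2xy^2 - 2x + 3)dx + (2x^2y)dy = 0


Check exactness: ∂M/∂y = 4xy and ∂N/∂x = 4xy; equal, so the equation is exact.
Integrate M with respect to x (treating y as constant): ∫M dx = x^2y^2 - x^2 + 3x + h(y).
Differentiate w.r.t. y and set equal to N: all terms match, so h'(y) = 0 and h is a constant absorbed into C.
General solution: x^2y^2 - x^2 + 3x = C.


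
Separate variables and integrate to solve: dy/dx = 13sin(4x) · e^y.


Separate: e^(-y) dy = 13sin(4x) dx.
Integrate: -e^(-y) = -(13/4)cos(4x) + C₀.
Rearrange: e^(-y) = (13/4)cos(4x) + C.


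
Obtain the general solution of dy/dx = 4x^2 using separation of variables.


Integrate both sides with respect to x: y = ∫ 4x^2 dx = (4/3)x^3 + C.


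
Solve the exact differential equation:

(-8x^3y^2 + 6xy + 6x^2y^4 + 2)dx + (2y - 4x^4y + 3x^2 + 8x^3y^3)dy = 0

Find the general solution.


Check exactness: ∂M/∂y = -16x^3y + 6x + 24x^2y^3 and ∂N/∂x = -16x^3y + 6x + 24x^2y^3; equal, so the equation is exact.
Integrate M with respect to x (treating y as constant): ∫M dx = -2x^4y^2 + 3x^2y + 2x^3y^4 + 2x + h(y).
Differentiate w.r.t. y and set equal to N: the x-dependent terms already match, leaving h'(y) = 2y. Integrate: h(y) = y^2.
So F(x,y) = y^2 - 2x^4y^2 + 3x^2y + 2x^3y^4 + 2x.
General solution: y^2 - 2x^4y^2 + 3x^2y + 2x^3y^4 + 2x = C.


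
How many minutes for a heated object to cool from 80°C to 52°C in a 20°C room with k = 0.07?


From T(t) = T_a + (T₀ - T_a)e^(-kt), set T(t) = 52:
(52 - 20) / (80 - 20) = e^(-0.07t), so t = -ln(0.533)/0.07 ≈ 9.0 minutes.


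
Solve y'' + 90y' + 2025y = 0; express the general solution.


Characteristic equation: r² + 90r + 2025 = 0, i.e. (r + 45)² = 0.
Repeated root r = -45; include an x factor for the second linearly independent solution.
General solution: y = (C₁ + C₂x)e^(-45x).


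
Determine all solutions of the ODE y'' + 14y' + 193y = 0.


Characteristic equation: r² + 14r + 193 = 0.
Discriminant is negative; roots r = -7 ± 12i (complex conjugate pair).
General solution uses e^(α x)(C₁ cos(β x) + C₂ sin(β x)): y = e^(-7x)(C₁cos(12x) + C₂sin(12x)).


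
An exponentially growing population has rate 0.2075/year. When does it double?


Exponential growth: P(t) = P₀ e^(0.2075t). Set P(t)/P₀ = 2: e^(0.2075t) = 2.
Solve: t = ln(2)/0.2075 ≈ 3.34 years.


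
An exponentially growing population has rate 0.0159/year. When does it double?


Exponential growth: P(t) = P₀ e^(0.0159t). Set P(t)/P₀ = 2: e^(0.0159t) = 2.
Solve: t = ln(2)/0.0159 ≈ 43.59 years.


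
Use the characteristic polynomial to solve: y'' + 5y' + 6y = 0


Characteristic equation: r² + 5r + 6 = 0.
Factor: (r + 3)(r + 2) = 0 ⇒ r = -3, -2 (distinct real).
General solution: y = C₁e^(-3x) + C₂e^(-2x).


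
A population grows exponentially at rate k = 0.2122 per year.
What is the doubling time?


Exponential growth: P(t) = P₀ e^(0.2122t). Set P(t)/P₀ = 2: e^(0.2122t) = 2.
Solve: t = ln(2)/0.2122 ≈ 3.27 years.


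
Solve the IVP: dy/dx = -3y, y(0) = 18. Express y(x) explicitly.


General solution of y' = -3y is y = Ce^(-3x).
Apply y(0) = 18: C = 18.
Particular solution: y = 18e^(-3x).


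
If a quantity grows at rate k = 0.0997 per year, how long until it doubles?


Exponential growth: P(t) = P₀ e^(0.0997t). Set P(t)/P₀ = 2: e^(0.0997t) = 2.
Solve: t = ln(2)/0.0997 ≈ 6.95 years.


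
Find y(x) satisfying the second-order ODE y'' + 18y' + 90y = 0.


Characteristic equation: r² + 18r + 90 = 0.
Discriminant is negative; roots r = -9 ± 3i (complex conjugate pair).
General solution uses e^(α x)(C₁ cos(β x) + C₂ sin(β x)): y = e^(-9x)(C₁cos(3x) + C₂sin(3x)).


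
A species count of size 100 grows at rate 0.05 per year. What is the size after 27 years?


The ODE dP/dt = 0.05P has solution P(t) = P(0)e^(0.05t).
Substitute P(0) = 100 and t = 27: P(27) = 100 e^(1.35) ≈ 386.


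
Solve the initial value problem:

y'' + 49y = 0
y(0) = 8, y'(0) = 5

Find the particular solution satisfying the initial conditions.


Characteristic roots of r² + 49 = 0 are ±7i, so y = C₁cos(7x) + C₂sin(7x).
Apply y(0) = 8: C₁ = 8. Differentiate and apply y'(0) = 5: 7·C₂ = 5, so C₂ = 5/7.
Particular solution: y = 8cos(7x) + (5/7)sin(7x).


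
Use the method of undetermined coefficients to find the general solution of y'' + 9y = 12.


Homogeneous part: r² + 9 = 0 ⇒ r = ±3i, so y_h = C₁cos(3x) + C₂sin(3x).
Try constant y_p = A; plug in: 9A = 12 ⇒ A = 4/3.
General solution: y = C₁cos(3x) + C₂sin(3x) + 4/3.


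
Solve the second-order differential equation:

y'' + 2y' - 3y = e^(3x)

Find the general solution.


Characteristic roots of r² + 2r - 3 = 0 are 1, -3.
y_h = C₁e^(x) + C₂e^(-3x).
Forcing exponent 3 is not a characteristic root; try y_p = Ae^(3x).
Substitute: A·(9 + (2)·3 + (-3)) = A·12 = 1, so A = 1/12.
General solution: y = C₁e^(x) + C₂e^(-3x) + (1/12)e^(3x).


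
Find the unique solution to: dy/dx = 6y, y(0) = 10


General solution of y' = 6y is y = Ce^(6x).
Apply y(0) = 10: C = 10.
Particular solution: y = 10e^(6x).


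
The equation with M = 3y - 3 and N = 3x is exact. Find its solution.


Check exactness: ∂M/∂y = 3 and ∂N/∂x = 3; equal, so the equation is exact.
Integrate M with respect to x (treating y as constant): ∫M dx = 3xy - 3x + h(y).
Differentiate w.r.t. y and set equal to N: all terms match, so h'(y) = 0 and h is a constant absorbed into C.
General solution: 3xy - 3x = C.


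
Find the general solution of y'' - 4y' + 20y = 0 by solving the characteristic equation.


Characteristic equation: r² - 4r + 20 = 0.
Discriminant is negative; roots r = 2 ± 4i (complex conjugate pair).
General solution uses e^(α x)(C₁ cos(β x) + C₂ sin(β x)): y = e^(2x)(C₁cos(4x) + C₂sin(4x)).


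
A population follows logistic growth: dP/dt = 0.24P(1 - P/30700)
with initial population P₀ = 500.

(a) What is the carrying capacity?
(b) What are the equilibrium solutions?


Logistic ODE dP/dt = 0.24P(1 - P/30700) has equilibria where dP/dt = 0, i.e. P = 0 or P = 30700.
The coefficient (1 - P/K) = 0 when P = K, identifying K = 30700 as the carrying capacity.
(a) K = 30700; (b) equilibria P = 0 and P = 30700.


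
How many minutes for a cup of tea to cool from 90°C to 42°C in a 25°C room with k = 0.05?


From T(t) = T_a + (T₀ - T_a)e^(-kt), set T(t) = 42:
(42 - 25) / (90 - 25) = e^(-0.05t), so t = -ln(0.262)/0.05 ≈ 26.8 minutes.


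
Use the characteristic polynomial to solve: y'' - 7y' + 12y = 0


Characteristic equation: r² - 7r + 12 = 0.
Factor: (r - 4)(r - 3) = 0 ⇒ r = 4, 3 (distinct real).
General solution: y = C₁e^(4x) + C₂e^(3x).


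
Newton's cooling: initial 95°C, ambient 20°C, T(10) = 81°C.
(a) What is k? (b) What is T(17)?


Newton's law: T(t) = T_a + (T₀ - T_a)e^(-kt).
(a) Use T(10) = 81: (81 - 20)/(95 - 20) = e^(-k·10), so k = -ln(0.813)/10 ≈ 0.0207.
(b) Apply k to t = 17: T(17) = 20 + (75)e^(-0.351) ≈ 72.8°C.


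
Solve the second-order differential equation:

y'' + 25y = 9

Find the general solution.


Homogeneous part: r² + 25 = 0 ⇒ r = ±5i, so y_h = C₁cos(5x) + C₂sin(5x).
Try constant y_p = A; plug in: 25A = 9 ⇒ A = 9/25.
General solution: y = C₁cos(5x) + C₂sin(5x) + 9/25.


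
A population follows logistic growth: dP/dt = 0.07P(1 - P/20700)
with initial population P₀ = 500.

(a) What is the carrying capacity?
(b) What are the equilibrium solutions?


Logistic ODE dP/dt = 0.07P(1 - P/20700) has equilibria where dP/dt = 0, i.e. P = 0 or P = 20700.
The coefficient (1 - P/K) = 0 when P = K, identifying K = 20700 as the carrying capacity.
(a) K = 20700; (b) equilibria P = 0 and P = 20700.


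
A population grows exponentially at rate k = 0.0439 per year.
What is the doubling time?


Exponential growth: P(t) = P₀ e^(0.0439t). Set P(t)/P₀ = 2: e^(0.0439t) = 2.
Solve: t = ln(2)/0.0439 ≈ 15.79 years.


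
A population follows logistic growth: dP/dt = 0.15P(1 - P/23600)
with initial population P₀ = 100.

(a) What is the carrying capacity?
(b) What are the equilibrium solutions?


Logistic ODE dP/dt = 0.15P(1 - P/23600) has equilibria where dP/dt = 0, i.e. P = 0 or P = 23600.
The coefficient (1 - P/K) = 0 when P = K, identifying K = 23600 as the carrying capacity.
(a) K = 23600; (b) equilibria P = 0 and P = 23600.


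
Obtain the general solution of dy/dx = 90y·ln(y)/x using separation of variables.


Separate: dy/[y ln(y)] = 90 dx/x.
Substitute u = ln(y): du/u = 90 dx/x.
Integrate: ln|ln(y)| = 90ln|x| + C₀, hence ln(y) = C·x^90.


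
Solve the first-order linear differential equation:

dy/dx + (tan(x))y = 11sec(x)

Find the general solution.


P(x) = tan(x) ⇒ μ = e^(∫tan(x)dx) = sec(x).
(sec(x) y)' = 11sec²(x) ⇒ sec(x) y = 11tan(x) + C.
Multiply by cos(x): y = 11sin(x) + C·cos(x).


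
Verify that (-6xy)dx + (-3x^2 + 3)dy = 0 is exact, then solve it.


Check exactness: ∂M/∂y = -6x and ∂N/∂x = -6x; equal, so the equation is exact.
Integrate M with respect to x (treating y as constant): ∫M dx = -3x^2y + h(y).
Differentiate w.r.t. y and set equal to N: the x-dependent terms already match, leaving h'(y) = 3. Integrate: h(y) = 3y.
So F(x,y) = -3x^2y + 3y.
General solution: -3x^2y + 3y = C.


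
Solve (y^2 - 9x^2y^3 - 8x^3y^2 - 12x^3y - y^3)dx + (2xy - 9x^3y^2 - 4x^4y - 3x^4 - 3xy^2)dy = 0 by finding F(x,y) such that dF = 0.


Check exactness: ∂M/∂y = 2y - 27x^2y^2 - 16x^3y - 12x^3 - 3y^2 and ∂N/∂x = 2y - 27x^2y^2 - 16x^3y - 12x^3 - 3y^2; equal, so the equation is exact.
Integrate M with respect to x (treating y as constant): ∫M dx = xy^2 - 3x^3y^3 - 2x^4y^2 - 3x^4y - xy^3 + h(y).
Differentiate w.r.t. y and set equal to N: all terms match, so h'(y) = 0 and h is a constant absorbed into C.
General solution: xy^2 - 3x^3y^3 - 2x^4y^2 - 3x^4y - xy^3 = C.


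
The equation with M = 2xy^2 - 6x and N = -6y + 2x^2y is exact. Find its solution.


Check exactness: ∂M/∂y = 4xy and ∂N/∂x = 4xy; equal, so the equation is exact.
Integrate M with respect to x (treating y as constant): ∫M dx = x^2y^2 - 3x^2 + h(y).
Differentiate w.r.t. y and set equal to N: the x-dependent terms already match, leaving h'(y) = -6y. Integrate: h(y) = -3y^2.
So F(x,y) = -3y^2 + x^2y^2 - 3x^2.
General solution: -3y^2 + x^2y^2 - 3x^2 = C.


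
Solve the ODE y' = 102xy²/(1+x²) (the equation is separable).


Separate: dy/y² = 102x/(1+x²) dx.
Integrate LHS: ∫ dy/y² = -1/y.
Integrate RHS via u = 1+x²: 51ln(1+x²) + C.
Result: -1/y = 51ln(1+x²) + C.


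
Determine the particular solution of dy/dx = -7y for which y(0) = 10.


General solution of y' = -7y is y = Ce^(-7x).
Apply y(0) = 10: C = 10.
Particular solution: y = 10e^(-7x).


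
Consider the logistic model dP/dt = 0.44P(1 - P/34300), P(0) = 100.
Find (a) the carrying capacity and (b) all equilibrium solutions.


Logistic ODE dP/dt = 0.44P(1 - P/34300) has equilibria where dP/dt = 0, i.e. P = 0 or P = 34300.
The coefficient (1 - P/K) = 0 when P = K, identifying K = 34300 as the carrying capacity.
(a) K = 34300; (b) equilibria P = 0 and P = 34300.


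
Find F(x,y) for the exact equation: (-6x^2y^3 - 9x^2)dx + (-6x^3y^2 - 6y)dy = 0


Check exactness: ∂M/∂y = -18x^2y^2 and ∂N/∂x = -18x^2y^2; equal, so the equation is exact.
Integrate M with respect to x (treating y as constant): ∫M dx = -2x^3y^3 - 3x^3 + h(y).
Differentiate w.r.t. y and set equal to N: the x-dependent terms already match, leaving h'(y) = -6y. Integrate: h(y) = -3y^2.
So F(x,y) = -2x^3y^3 - 3y^2 - 3x^3.
General solution: -2x^3y^3 - 3y^2 - 3x^3 = C.


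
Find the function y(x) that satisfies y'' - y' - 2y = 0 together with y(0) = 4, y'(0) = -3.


Characteristic roots of r² - r - 2 = 0 are -1, 2.
General solution y = c₁ e^(-x) + c₂ e^(2x).
Apply y(0) = 4: c₁ + c₂ = 4. Apply y'(0) = -3: -1 c₁ + 2 c₂ = -3.
Solve: c₁ = 11/3, c₂ = 1/3.
Particular solution: y = (11/3)e^(-x) + (1/3)e^(2x).


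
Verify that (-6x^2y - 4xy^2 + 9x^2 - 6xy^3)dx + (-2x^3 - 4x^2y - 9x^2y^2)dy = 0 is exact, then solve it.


Check exactness: ∂M/∂y = -6x^2 - 8xy - 18xy^2 and ∂N/∂x = -6x^2 - 8xy - 18xy^2; equal, so the equation is exact.
Integrate M with respect to x (treating y as constant): ∫M dx = -2x^3y - 2x^2y^2 + 3x^3 - 3x^2y^3 + h(y).
Differentiate w.r.t. y and set equal to N: all terms match, so h'(y) = 0 and h is a constant absorbed into C.
General solution: -2x^3y - 2x^2y^2 + 3x^3 - 3x^2y^3 = C.


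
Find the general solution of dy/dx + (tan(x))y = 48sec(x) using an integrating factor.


P(x) = tan(x) ⇒ μ = e^(∫tan(x)dx) = sec(x).
(sec(x) y)' = 48sec²(x) ⇒ sec(x) y = 48tan(x) + C.
Multiply by cos(x): y = 48sin(x) + C·cos(x).


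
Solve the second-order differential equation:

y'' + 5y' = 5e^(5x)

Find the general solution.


Characteristic roots of r² + 5r = 0 are 0, -5.
y_h = C₁ + C₂e^(-5x).
Forcing exponent 5 is not a characteristic root; try y_p = Ae^(5x).
Substitute: A·(25 + (5)·5 + (0)) = A·50 = 5, so A = 1/10.
General solution: y = C₁ + C₂e^(-5x) + (1/10)e^(5x).


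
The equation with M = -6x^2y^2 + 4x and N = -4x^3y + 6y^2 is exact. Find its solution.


Check exactness: ∂M/∂y = -12x^2y and ∂N/∂x = -12x^2y; equal, so the equation is exact.
Integrate M with respect to x (treating y as constant): ∫M dx = -2x^3y^2 + 2x^2 + h(y).
Differentiate w.r.t. y and set equal to N: the x-dependent terms already match, leaving h'(y) = 6y^2. Integrate: h(y) = 2y^3.
So F(x,y) = -2x^3y^2 + 2x^2 + 2y^3.
General solution: -2x^3y^2 + 2x^2 + 2y^3 = C.


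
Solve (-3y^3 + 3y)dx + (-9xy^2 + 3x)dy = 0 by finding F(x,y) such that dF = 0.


Check exactness: ∂M/∂y = -9y^2 + 3 and ∂N/∂x = -9y^2 + 3; equal, so the equation is exact.
Integrate M with respect to x (treating y as constant): ∫M dx = -3xy^3 + 3xy + h(y).
Differentiate w.r.t. y and set equal to N: all terms match, so h'(y) = 0 and h is a constant absorbed into C.
General solution: -3xy^3 + 3xy = C.


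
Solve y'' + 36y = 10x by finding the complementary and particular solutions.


Homogeneous: r² + 36 = 0 ⇒ r = ±6i, y_h = C₁cos(6x) + C₂sin(6x).
Polynomial forcing; try y_p = Ax + B. Then y_p'' + 36 y_p = 36(Ax + B) = 10x, so B = 0 and A = 5/18.
General solution: y = C₁cos(6x) + C₂sin(6x) + (5/18)x.


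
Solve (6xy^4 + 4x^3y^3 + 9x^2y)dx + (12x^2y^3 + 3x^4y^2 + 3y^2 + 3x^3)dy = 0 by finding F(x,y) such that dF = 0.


Check exactness: ∂M/∂y = 24xy^3 + 12x^3y^2 + 9x^2 and ∂N/∂x = 24xy^3 + 12x^3y^2 + 9x^2; equal, so the equation is exact.
Integrate M with respect to x (treating y as constant): ∫M dx = 3x^2y^4 + x^4y^3 + 3x^3y + h(y).
Differentiate w.r.t. y and set equal to N: the x-dependent terms already match, leaving h'(y) = 3y^2. Integrate: h(y) = y^3.
So F(x,y) = 3x^2y^4 + x^4y^3 + y^3 + 3x^3y.
General solution: 3x^2y^4 + x^4y^3 + y^3 + 3x^3y = C.


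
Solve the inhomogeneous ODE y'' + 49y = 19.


Homogeneous part: r² + 49 = 0 ⇒ r = ±7i, so y_h = C₁cos(7x) + C₂sin(7x).
Try constant y_p = A; plug in: 49A = 19 ⇒ A = 19/49.
General solution: y = C₁cos(7x) + C₂sin(7x) + 19/49.


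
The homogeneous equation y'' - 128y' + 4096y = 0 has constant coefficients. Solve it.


Characteristic equation: r² - 128r + 4096 = 0, i.e. (r - 64)² = 0.
Repeated root r = 64; include an x factor for the second linearly independent solution.
General solution: y = (C₁ + C₂x)e^(64x).


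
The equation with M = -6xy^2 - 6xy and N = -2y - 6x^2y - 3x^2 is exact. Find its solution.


Check exactness: ∂M/∂y = -12xy - 6x and ∂N/∂x = -12xy - 6x; equal, so the equation is exact.
Integrate M with respect to x (treating y as constant): ∫M dx = -3x^2y^2 - 3x^2y + h(y).
Differentiate w.r.t. y and set equal to N: the x-dependent terms already match, leaving h'(y) = -2y. Integrate: h(y) = -y^2.
So F(x,y) = -y^2 - 3x^2y^2 - 3x^2y.
General solution: -y^2 - 3x^2y^2 - 3x^2y = C.


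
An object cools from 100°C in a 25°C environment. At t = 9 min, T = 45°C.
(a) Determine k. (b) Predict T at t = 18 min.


Newton's law: T(t) = T_a + (T₀ - T_a)e^(-kt).
(a) Use T(9) = 45: (45 - 25)/(100 - 25) = e^(-k·9), so k = -ln(0.267)/9 ≈ 0.1469.
(b) Apply k to t = 18: T(18) = 25 + (75)e^(-2.644) ≈ 30.3°C.


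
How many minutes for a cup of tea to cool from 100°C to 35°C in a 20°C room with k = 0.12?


From T(t) = T_a + (T₀ - T_a)e^(-kt), set T(t) = 35:
(35 - 20) / (100 - 20) = e^(-0.12t), so t = -ln(0.188)/0.12 ≈ 13.9 minutes.


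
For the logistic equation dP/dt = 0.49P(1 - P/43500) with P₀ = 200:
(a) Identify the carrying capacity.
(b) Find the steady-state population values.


Logistic ODE dP/dt = 0.49P(1 - P/43500) has equilibria where dP/dt = 0, i.e. P = 0 or P = 43500.
The coefficient (1 - P/K) = 0 when P = K, identifying K = 43500 as the carrying capacity.
(a) K = 43500; (b) equilibria P = 0 and P = 43500.


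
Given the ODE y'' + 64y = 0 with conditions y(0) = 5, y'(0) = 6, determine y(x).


Characteristic roots of r² + 64 = 0 are ±8i, so y = C₁cos(8x) + C₂sin(8x).
Apply y(0) = 5: C₁ = 5. Differentiate and apply y'(0) = 6: 8·C₂ = 6, so C₂ = 3/4.
Particular solution: y = 5cos(8x) + (3/4)sin(8x).


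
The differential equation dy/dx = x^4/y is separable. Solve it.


Separate variables: y dy = x^4 dx.
Integrate both sides: y²/2 = (1/5)x^5 + C₀.
Multiply by 2: y² = (2/5)x^5 + C.


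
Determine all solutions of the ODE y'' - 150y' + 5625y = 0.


Characteristic equation: r² - 150r + 5625 = 0, i.e. (r - 75)² = 0.
Repeated root r = 75; include an x factor for the second linearly independent solution.
General solution: y = (C₁ + C₂x)e^(75x).


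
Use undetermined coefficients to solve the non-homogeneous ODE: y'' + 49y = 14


Homogeneous part: r² + 49 = 0 ⇒ r = ±7i, so y_h = C₁cos(7x) + C₂sin(7x).
Try constant y_p = A; plug in: 49A = 14 ⇒ A = 2/7.
General solution: y = C₁cos(7x) + C₂sin(7x) + 2/7.


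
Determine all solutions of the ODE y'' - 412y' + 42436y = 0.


Characteristic equation: r² - 412r + 42436 = 0, i.e. (r - 206)² = 0.
Repeated root r = 206; include an x factor for the second linearly independent solution.
General solution: y = (C₁ + C₂x)e^(206x).


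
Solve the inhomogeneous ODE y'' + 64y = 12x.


Homogeneous: r² + 64 = 0 ⇒ r = ±8i, y_h = C₁cos(8x) + C₂sin(8x).
Polynomial forcing; try y_p = Ax + B. Then y_p'' + 64 y_p = 64(Ax + B) = 12x, so B = 0 and A = 3/16.
General solution: y = C₁cos(8x) + C₂sin(8x) + (3/16)x.


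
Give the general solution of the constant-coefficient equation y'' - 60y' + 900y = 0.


Characteristic equation: r² - 60r + 900 = 0, i.e. (r - 30)² = 0.
Repeated root r = 30; include an x factor for the second linearly independent solution.
General solution: y = (C₁ + C₂x)e^(30x).


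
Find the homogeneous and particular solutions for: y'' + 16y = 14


Homogeneous part: r² + 16 = 0 ⇒ r = ±4i, so y_h = C₁cos(4x) + C₂sin(4x).
Try constant y_p = A; plug in: 16A = 14 ⇒ A = 7/8.
General solution: y = C₁cos(4x) + C₂sin(4x) + 7/8.


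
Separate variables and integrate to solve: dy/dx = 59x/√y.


Separate: √y dy = 59x dx.
Integrate: (2/3)y^(3/2) = (59/2)x² + C.


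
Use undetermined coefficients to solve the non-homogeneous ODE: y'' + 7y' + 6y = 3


Characteristic roots of r² + 7r + 6 = 0 are -6, -1.
y_h = C₁e^(-6x) + C₂e^(-x).
Constant forcing; try y_p = A. Then 6A = 3 ⇒ A = 1/2.
General solution: y = C₁e^(-6x) + C₂e^(-x) + 1/2.


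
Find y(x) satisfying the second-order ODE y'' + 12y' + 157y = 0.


Characteristic equation: r² + 12r + 157 = 0.
Discriminant is negative; roots r = -6 ± 11i (complex conjugate pair).
General solution uses e^(α x)(C₁ cos(β x) + C₂ sin(β x)): y = e^(-6x)(C₁cos(11x) + C₂sin(11x)).


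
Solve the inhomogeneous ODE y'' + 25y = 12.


Homogeneous part: r² + 25 = 0 ⇒ r = ±5i, so y_h = C₁cos(5x) + C₂sin(5x).
Try constant y_p = A; plug in: 25A = 12 ⇒ A = 12/25.
General solution: y = C₁cos(5x) + C₂sin(5x) + 12/25.


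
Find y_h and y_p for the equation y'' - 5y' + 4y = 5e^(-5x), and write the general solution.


Characteristic roots of r² - 5r + 4 = 0 are 1, 4.
y_h = C₁e^(x) + C₂e^(4x).
Forcing exponent -5 is not a characteristic root; try y_p = Ae^(-5x).
Substitute: A·(25 + (-5)·-5 + (4)) = A·54 = 5, so A = 5/54.
General solution: y = C₁e^(x) + C₂e^(4x) + (5/54)e^(-5x).


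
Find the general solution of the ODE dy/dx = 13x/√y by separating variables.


Separate: √y dy = 13x dx.
Integrate: (2/3)y^(3/2) = (13/2)x² + C.


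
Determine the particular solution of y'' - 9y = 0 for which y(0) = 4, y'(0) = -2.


Characteristic roots of r² - 9 = 0 are 3, -3.
General solution y = c₁ e^(3x) + c₂ e^(-3x).
Apply y(0) = 4: c₁ + c₂ = 4. Apply y'(0) = -2: 3 c₁ - 3 c₂ = -2.
Solve: c₁ = 5/3, c₂ = 7/3.
Particular solution: y = (5/3)e^(3x) + (7/3)e^(-3x).


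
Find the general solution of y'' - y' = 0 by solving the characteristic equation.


Characteristic equation: r² - r = 0.
Factor: (r - 1)(r - 0) = 0 ⇒ r = 1, 0 (distinct real).
General solution: y = C₁e^(x) + C₂.


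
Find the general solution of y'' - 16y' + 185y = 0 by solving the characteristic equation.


Characteristic equation: r² - 16r + 185 = 0.
Discriminant is negative; roots r = 8 ± 11i (complex conjugate pair).
General solution uses e^(α x)(C₁ cos(β x) + C₂ sin(β x)): y = e^(8x)(C₁cos(11x) + C₂sin(11x)).


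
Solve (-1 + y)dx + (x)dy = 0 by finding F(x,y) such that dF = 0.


Check exactness: ∂M/∂y = 1 and ∂N/∂x = 1; equal, so the equation is exact.
Integrate M with respect to x (treating y as constant): ∫M dx = -x + xy + h(y).
Differentiate w.r.t. y and set equal to N: all terms match, so h'(y) = 0 and h is a constant absorbed into C.
General solution: -x + xy = C.


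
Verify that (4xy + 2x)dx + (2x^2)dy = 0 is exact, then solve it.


Check exactness: ∂M/∂y = 4x and ∂N/∂x = 4x; equal, so the equation is exact.
Integrate M with respect to x (treating y as constant): ∫M dx = 2x^2y + x^2 + h(y).
Differentiate w.r.t. y and set equal to N: all terms match, so h'(y) = 0 and h is a constant absorbed into C.
General solution: 2x^2y + x^2 = C.


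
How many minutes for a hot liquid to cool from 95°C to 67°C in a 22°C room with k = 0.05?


From T(t) = T_a + (T₀ - T_a)e^(-kt), set T(t) = 67:
(67 - 22) / (95 - 22) = e^(-0.05t), so t = -ln(0.616)/0.05 ≈ 9.7 minutes.
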